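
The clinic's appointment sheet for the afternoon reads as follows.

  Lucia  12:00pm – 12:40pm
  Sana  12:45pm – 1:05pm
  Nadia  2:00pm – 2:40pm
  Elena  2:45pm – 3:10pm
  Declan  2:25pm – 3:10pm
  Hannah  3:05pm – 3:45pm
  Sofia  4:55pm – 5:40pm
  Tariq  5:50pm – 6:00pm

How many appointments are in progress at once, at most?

Sort all start/end points and keep a running count:
12:00pm start Lucia → 1
12:40pm end Lucia → 0
12:45pm start Sana → 1
1:05pm end Sana → 0
2:00pm start Nadia → 1
2:25pm start Declan → 2
2:40pm end Nadia → 1
2:45pm start Elena → 2
3:05pm start Hannah → 3
3:10pm end Declan → 2
3:10pm end Elena → 1
3:45pm end Hannah → 0
4:55pm start Sofia → 1
5:40pm end Sofia → 0
5:50pm start Tariq → 1
6:00pm end Tariq → 0
Peak is 3, at 3:05pm (Declan, Elena, Hannah).

3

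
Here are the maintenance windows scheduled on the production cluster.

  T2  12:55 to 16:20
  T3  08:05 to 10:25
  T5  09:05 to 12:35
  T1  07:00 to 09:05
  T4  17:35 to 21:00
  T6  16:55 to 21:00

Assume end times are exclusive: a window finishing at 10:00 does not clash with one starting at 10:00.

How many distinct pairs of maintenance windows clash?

Check each pair: they overlap iff neither finishes before the other starts.
Sorted by start: T1, T3, T5, T2, T6, T4.
T3 starts before T1 ends → T1 and T3 overlap.
T5 starts exactly when T1 ends (back-to-back, no overlap), so nothing later overlaps T1 either.
T5 starts before T3 ends → T3 and T5 overlap.
T2 starts after T3 ends, so nothing later overlaps T3 either.
T2 starts after T5 ends, so nothing later overlaps T5 either.
T6 starts after T2 ends, so nothing later overlaps T2 either.
T4 starts before T6 ends → T6 and T4 overlap.
Overlapping pairs: T1 & T3, T3 & T5, T4 & T6 — 3 in total.

3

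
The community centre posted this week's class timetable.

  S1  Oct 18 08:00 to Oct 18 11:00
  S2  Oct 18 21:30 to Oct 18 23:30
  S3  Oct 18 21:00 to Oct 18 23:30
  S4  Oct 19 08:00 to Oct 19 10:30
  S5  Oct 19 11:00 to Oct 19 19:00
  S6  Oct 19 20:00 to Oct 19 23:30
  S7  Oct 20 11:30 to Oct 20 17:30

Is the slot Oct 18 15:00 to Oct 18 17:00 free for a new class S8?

S1: ends Oct 18 11:00 at or before S8 starts Oct 18 15:00 → clear.
S3: starts Oct 18 21:00 at or after S8 ends Oct 18 17:00 → clear.
S2: starts Oct 18 21:30 at or after S8 ends Oct 18 17:00 → clear.
S4: starts Oct 19 08:00 at or after S8 ends Oct 18 17:00 → clear.
S5: starts Oct 19 11:00 at or after S8 ends Oct 18 17:00 → clear.
S6: starts Oct 19 20:00 at or after S8 ends Oct 18 17:00 → clear.
S7: starts Oct 20 11:30 at or after S8 ends Oct 18 17:00 → clear.

Yes — the slot is free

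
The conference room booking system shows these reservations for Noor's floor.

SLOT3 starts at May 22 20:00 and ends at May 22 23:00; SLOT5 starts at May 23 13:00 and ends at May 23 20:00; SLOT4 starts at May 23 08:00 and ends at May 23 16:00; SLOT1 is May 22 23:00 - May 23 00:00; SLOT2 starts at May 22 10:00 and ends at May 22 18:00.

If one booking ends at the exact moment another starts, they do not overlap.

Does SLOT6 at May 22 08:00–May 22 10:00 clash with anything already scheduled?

No — it doesn't clash with anything

SLOT2: starts May 22 10:00 at or after SLOT6 ends May 22 10:00 → clear.
SLOT3: starts May 22 20:00 at or after SLOT6 ends May 22 10:00 → clear.
SLOT1: starts May 22 23:00 at or after SLOT6 ends May 22 10:00 → clear.
SLOT4: starts May 23 08:00 at or after SLOT6 ends May 22 10:00 → clear.
SLOT5: starts May 23 13:00 at or after SLOT6 ends May 22 10:00 → clear.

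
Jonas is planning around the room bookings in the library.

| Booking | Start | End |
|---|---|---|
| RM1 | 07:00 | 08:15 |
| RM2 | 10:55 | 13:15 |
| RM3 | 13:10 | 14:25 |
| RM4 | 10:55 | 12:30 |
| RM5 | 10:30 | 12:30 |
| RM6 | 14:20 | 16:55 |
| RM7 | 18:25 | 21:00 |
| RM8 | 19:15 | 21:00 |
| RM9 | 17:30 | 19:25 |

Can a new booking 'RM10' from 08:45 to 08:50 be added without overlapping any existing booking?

Yes — the slot is free

RM1: ends 08:15 at or before RM10 starts 08:45 → clear.
RM5: starts 10:30 at or after RM10 ends 08:50 → clear.
RM2: starts 10:55 at or after RM10 ends 08:50 → clear.
RM4: starts 10:55 at or after RM10 ends 08:50 → clear.
RM3: starts 13:10 at or after RM10 ends 08:50 → clear.
RM6: starts 14:20 at or after RM10 ends 08:50 → clear.
RM9: starts 17:30 at or after RM10 ends 08:50 → clear.
RM7: starts 18:25 at or after RM10 ends 08:50 → clear.
RM8: starts 19:15 at or after RM10 ends 08:50 → clear.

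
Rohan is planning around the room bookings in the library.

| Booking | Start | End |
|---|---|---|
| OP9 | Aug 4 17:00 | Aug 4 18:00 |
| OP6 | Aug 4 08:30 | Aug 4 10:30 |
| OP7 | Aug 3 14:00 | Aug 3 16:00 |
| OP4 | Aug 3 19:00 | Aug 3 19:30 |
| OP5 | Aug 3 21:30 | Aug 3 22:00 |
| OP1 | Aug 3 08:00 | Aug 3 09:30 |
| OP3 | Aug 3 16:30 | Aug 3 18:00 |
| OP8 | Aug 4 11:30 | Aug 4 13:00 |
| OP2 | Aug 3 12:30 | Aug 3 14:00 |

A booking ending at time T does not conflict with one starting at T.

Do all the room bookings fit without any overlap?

Two intervals overlap when each starts before the other ends.
Sorted by start: OP1, OP2, OP7, OP3, OP4, OP5, OP6, OP8, OP9.
OP2 starts after OP1 ends; OP1 is clear from here.
OP7 starts exactly when OP2 ends (back-to-back, no overlap); OP2 is clear from here.
OP3 starts after OP7 ends; OP7 is clear from here.
OP4 starts after OP3 ends; OP3 is clear from here.
OP5 starts after OP4 ends; OP4 is clear from here.
OP6 starts after OP5 ends; OP5 is clear from here.
OP8 starts after OP6 ends; OP6 is clear from here.
OP9 starts after OP8 ends.
Every pair is clear; the schedule has no overlaps.

Yes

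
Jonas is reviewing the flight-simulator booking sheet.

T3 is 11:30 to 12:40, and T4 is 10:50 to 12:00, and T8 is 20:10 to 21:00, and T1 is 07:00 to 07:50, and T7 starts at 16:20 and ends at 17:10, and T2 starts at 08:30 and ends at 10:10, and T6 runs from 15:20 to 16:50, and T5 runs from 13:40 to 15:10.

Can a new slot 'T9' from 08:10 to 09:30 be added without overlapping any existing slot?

No — it overlaps T2

T1: ends 07:50 at or before T9 starts 08:10 → clear.
T2: starts 08:30 before T9 ends 09:30, and ends 10:10 after T9 starts 08:10 → overlap.
T4: starts 10:50 at or after T9 ends 09:30 → clear.
T3: starts 11:30 at or after T9 ends 09:30 → clear.
T5: starts 13:40 at or after T9 ends 09:30 → clear.
T6: starts 15:20 at or after T9 ends 09:30 → clear.
T7: starts 16:20 at or after T9 ends 09:30 → clear.
T8: starts 20:10 at or after T9 ends 09:30 → clear.
T9 overlaps T2.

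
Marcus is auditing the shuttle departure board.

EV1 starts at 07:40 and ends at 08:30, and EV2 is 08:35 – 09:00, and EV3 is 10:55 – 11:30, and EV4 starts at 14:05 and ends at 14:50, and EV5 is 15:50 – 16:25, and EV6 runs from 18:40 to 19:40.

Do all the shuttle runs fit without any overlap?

Check each pair: they overlap iff neither finishes before the other starts.
Sorted by start: EV1, EV2, EV3, EV4, EV5, EV6.
EV2 starts after EV1 ends — done with EV1.
EV3 starts after EV2 ends — done with EV2.
EV4 starts after EV3 ends — done with EV3.
EV5 starts after EV4 ends — done with EV4.
EV6 starts after EV5 ends.
Every pair is clear; the schedule has no overlaps.

Yes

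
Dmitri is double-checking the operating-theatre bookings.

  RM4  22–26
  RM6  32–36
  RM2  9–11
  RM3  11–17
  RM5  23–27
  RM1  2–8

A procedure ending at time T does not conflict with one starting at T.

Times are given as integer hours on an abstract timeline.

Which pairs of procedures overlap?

Sorted by start: RM1, RM2, RM3, RM4, RM5, RM6.
RM2 starts after RM1 ends; RM1 is clear from here.
RM3 starts exactly when RM2 ends (back-to-back, no overlap); RM2 is clear from here.
RM4 starts after RM3 ends; RM3 is clear from here.
RM5 starts before RM4 ends → RM4 and RM5 overlap.
RM6 starts after RM4 ends.
RM6 starts after RM5 ends.

RM4 & RM5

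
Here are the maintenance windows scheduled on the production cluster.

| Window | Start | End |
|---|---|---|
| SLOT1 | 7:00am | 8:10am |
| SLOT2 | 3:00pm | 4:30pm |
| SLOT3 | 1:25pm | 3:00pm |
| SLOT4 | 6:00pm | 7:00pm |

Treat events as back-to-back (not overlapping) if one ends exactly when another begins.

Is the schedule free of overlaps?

Two intervals overlap when each starts before the other ends.
Sorted by start: SLOT1, SLOT3, SLOT2, SLOT4.
SLOT3 starts after SLOT1 ends; SLOT1 is clear from here.
SLOT2 starts exactly when SLOT3 ends (back-to-back, no overlap); SLOT3 is clear from here.
SLOT4 starts after SLOT2 ends.
Every pair is clear; the schedule has no overlaps.

Yes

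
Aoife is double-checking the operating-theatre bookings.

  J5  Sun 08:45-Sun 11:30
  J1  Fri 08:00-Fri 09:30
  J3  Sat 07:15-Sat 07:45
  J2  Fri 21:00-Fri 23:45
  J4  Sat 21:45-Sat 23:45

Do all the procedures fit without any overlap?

Yes

Two intervals overlap when each starts before the other ends.
Sorted by start: J1, J2, J3, J4, J5.
J2 starts after J1 ends, so nothing later overlaps J1 either.
J3 starts after J2 ends, so nothing later overlaps J2 either.
J4 starts after J3 ends, so nothing later overlaps J3 either.
J5 starts after J4 ends.
Every pair is clear; the schedule has no overlaps.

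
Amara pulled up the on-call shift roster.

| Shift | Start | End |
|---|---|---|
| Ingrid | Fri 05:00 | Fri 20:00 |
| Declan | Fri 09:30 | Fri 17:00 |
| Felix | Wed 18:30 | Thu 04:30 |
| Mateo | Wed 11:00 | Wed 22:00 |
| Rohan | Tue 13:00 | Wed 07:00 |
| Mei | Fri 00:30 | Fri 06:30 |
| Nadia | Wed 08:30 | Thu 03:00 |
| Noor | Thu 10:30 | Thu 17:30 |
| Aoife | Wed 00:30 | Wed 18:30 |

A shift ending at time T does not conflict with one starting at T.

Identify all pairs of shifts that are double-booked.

Sorted by start: Rohan, Aoife, Nadia, Mateo, Felix, Noor, Mei, Ingrid, Declan.
Aoife starts before Rohan ends → Rohan and Aoife overlap.
Nadia starts after Rohan ends, so Rohan has no further overlaps.
Nadia starts before Aoife ends → Aoife and Nadia overlap.
Mateo starts before Aoife ends → Aoife and Mateo overlap.
Felix starts exactly when Aoife ends (back-to-back, no overlap), so Aoife has no further overlaps.
Mateo starts before Nadia ends → Nadia and Mateo overlap.
Felix starts before Nadia ends → Nadia and Felix overlap.
Noor starts after Nadia ends, so Nadia has no further overlaps.
Felix starts before Mateo ends → Mateo and Felix overlap.
Noor starts after Mateo ends, so Mateo has no further overlaps.
Noor starts after Felix ends, so Felix has no further overlaps.
Mei starts after Noor ends, so Noor has no further overlaps.
Ingrid starts before Mei ends → Mei and Ingrid overlap.
Declan starts after Mei ends.
Declan starts before Ingrid ends → Ingrid and Declan overlap.

Aoife & Mateo, Aoife & Nadia, Aoife & Rohan, Declan & Ingrid, Felix & Mateo, Felix & Nadia, Ingrid & Mei, Mateo & Nadia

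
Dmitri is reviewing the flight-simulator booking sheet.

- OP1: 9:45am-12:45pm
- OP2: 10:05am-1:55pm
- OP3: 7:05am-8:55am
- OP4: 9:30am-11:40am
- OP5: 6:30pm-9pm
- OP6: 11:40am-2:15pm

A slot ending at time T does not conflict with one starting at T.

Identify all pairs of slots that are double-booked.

Sorted by start: OP3, OP4, OP1, OP2, OP6, OP5.
OP4 starts after OP3 ends — done with OP3.
OP1 starts before OP4 ends → OP4 and OP1 overlap.
OP2 starts before OP4 ends → OP4 and OP2 overlap.
OP6 starts exactly when OP4 ends (back-to-back, no overlap) — done with OP4.
OP2 starts before OP1 ends → OP1 and OP2 overlap.
OP6 starts before OP1 ends → OP1 and OP6 overlap.
OP5 starts after OP1 ends.
OP6 starts before OP2 ends → OP2 and OP6 overlap.
OP5 starts after OP2 ends.
OP5 starts after OP6 ends.

OP1 & OP2, OP1 & OP4, OP1 & OP6, OP2 & OP4, OP2 & OP6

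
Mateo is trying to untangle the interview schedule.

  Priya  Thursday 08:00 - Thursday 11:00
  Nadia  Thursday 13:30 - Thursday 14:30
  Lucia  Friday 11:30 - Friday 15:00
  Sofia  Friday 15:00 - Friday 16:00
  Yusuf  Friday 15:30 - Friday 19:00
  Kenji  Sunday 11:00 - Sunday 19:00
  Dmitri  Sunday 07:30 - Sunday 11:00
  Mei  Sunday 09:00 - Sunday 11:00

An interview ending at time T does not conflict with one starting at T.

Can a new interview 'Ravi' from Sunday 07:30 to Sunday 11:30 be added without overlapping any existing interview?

No — it overlaps Dmitri, Kenji, Mei

Priya: ends Thursday 11:00 at or before Ravi starts Sunday 07:30 → clear.
Nadia: ends Thursday 14:30 at or before Ravi starts Sunday 07:30 → clear.
Lucia: ends Friday 15:00 at or before Ravi starts Sunday 07:30 → clear.
Sofia: ends Friday 16:00 at or before Ravi starts Sunday 07:30 → clear.
Yusuf: ends Friday 19:00 at or before Ravi starts Sunday 07:30 → clear.
Dmitri: starts Sunday 07:30 before Ravi ends Sunday 11:30, and ends Sunday 11:00 after Ravi starts Sunday 07:30 → overlap.
Mei: starts Sunday 09:00 before Ravi ends Sunday 11:30, and ends Sunday 11:00 after Ravi starts Sunday 07:30 → overlap.
Kenji: starts Sunday 11:00 before Ravi ends Sunday 11:30, and ends Sunday 19:00 after Ravi starts Sunday 07:30 → overlap.
Ravi overlaps Kenji, Dmitri, Mei.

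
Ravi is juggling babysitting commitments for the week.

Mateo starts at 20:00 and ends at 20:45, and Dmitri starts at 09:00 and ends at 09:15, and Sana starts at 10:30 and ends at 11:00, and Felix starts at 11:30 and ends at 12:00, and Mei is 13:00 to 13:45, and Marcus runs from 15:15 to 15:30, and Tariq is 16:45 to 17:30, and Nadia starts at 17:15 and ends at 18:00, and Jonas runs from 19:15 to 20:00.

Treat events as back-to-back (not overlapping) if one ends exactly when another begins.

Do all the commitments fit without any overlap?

No

Check each pair: they overlap iff neither finishes before the other starts.
Sorted by start: Dmitri, Sana, Felix, Mei, Marcus, Tariq, Nadia, Jonas, Mateo.
Sana starts after Dmitri ends, so nothing later overlaps Dmitri either.
Felix starts after Sana ends, so nothing later overlaps Sana either.
Mei starts after Felix ends, so nothing later overlaps Felix either.
Marcus starts after Mei ends, so nothing later overlaps Mei either.
Tariq starts after Marcus ends, so nothing later overlaps Marcus either.
Nadia starts before Tariq ends → Tariq and Nadia overlap.
That's a conflict, so the schedule is not conflict-free.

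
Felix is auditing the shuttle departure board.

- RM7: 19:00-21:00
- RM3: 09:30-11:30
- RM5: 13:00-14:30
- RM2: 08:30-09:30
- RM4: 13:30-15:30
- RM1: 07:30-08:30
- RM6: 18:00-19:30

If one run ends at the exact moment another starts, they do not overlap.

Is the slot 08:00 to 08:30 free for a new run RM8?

No — it overlaps RM1

RM1: starts 07:30 before RM8 ends 08:30, and ends 08:30 after RM8 starts 08:00 → overlap.
RM2: starts 08:30 at or after RM8 ends 08:30 → clear.
RM3: starts 09:30 at or after RM8 ends 08:30 → clear.
RM5: starts 13:00 at or after RM8 ends 08:30 → clear.
RM4: starts 13:30 at or after RM8 ends 08:30 → clear.
RM6: starts 18:00 at or after RM8 ends 08:30 → clear.
RM7: starts 19:00 at or after RM8 ends 08:30 → clear.
RM8 overlaps RM1.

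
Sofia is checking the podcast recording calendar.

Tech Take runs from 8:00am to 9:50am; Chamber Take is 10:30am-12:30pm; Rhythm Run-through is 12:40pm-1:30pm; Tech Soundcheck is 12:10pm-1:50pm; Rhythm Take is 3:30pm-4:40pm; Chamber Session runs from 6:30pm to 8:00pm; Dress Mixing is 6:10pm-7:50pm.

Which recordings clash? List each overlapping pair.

Check each pair: they overlap iff neither finishes before the other starts.
Sorted by start: Tech Take, Chamber Take, Tech Soundcheck, Rhythm Run-through, Rhythm Take, Dress Mixing, Chamber Session.
Chamber Take starts after Tech Take ends, so Tech Take has no further overlaps.
Tech Soundcheck starts before Chamber Take ends → Chamber Take and Tech Soundcheck overlap.
Rhythm Run-through starts after Chamber Take ends, so Chamber Take has no further overlaps.
Rhythm Run-through starts before Tech Soundcheck ends → Tech Soundcheck and Rhythm Run-through overlap.
Rhythm Take starts after Tech Soundcheck ends, so Tech Soundcheck has no further overlaps.
Rhythm Take starts after Rhythm Run-through ends, so Rhythm Run-through has no further overlaps.
Dress Mixing starts after Rhythm Take ends, so Rhythm Take has no further overlaps.
Chamber Session starts before Dress Mixing ends → Dress Mixing and Chamber Session overlap.

Chamber Session & Dress Mixing, Chamber Take & Tech Soundcheck, Rhythm Run-through & Tech Soundcheck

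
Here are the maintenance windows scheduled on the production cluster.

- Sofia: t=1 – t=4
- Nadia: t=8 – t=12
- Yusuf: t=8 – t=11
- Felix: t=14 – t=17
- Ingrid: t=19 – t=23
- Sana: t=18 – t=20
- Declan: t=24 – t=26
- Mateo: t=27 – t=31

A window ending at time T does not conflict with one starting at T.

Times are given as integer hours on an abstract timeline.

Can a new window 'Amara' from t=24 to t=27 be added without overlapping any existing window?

Sofia: ends t=4 at or before Amara starts t=24 → clear.
Nadia: ends t=12 at or before Amara starts t=24 → clear.
Yusuf: ends t=11 at or before Amara starts t=24 → clear.
Felix: ends t=17 at or before Amara starts t=24 → clear.
Sana: ends t=20 at or before Amara starts t=24 → clear.
Ingrid: ends t=23 at or before Amara starts t=24 → clear.
Declan: starts t=24 before Amara ends t=27, and ends t=26 after Amara starts t=24 → overlap.
Mateo: starts t=27 at or after Amara ends t=27 → clear.
Amara overlaps Declan.

No — it overlaps Declan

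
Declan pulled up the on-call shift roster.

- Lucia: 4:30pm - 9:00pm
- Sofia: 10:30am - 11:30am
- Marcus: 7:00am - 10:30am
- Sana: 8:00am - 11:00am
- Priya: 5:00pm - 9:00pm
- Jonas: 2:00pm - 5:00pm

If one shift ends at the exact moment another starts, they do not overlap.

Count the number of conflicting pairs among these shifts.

Two intervals overlap when each starts before the other ends.
Sorted by start: Marcus, Sana, Sofia, Jonas, Lucia, Priya.
Sana starts before Marcus ends → Marcus and Sana overlap.
Sofia starts exactly when Marcus ends (back-to-back, no overlap) — done with Marcus.
Sofia starts before Sana ends → Sana and Sofia overlap.
Jonas starts after Sana ends — done with Sana.
Jonas starts after Sofia ends — done with Sofia.
Lucia starts before Jonas ends → Jonas and Lucia overlap.
Priya starts exactly when Jonas ends (back-to-back, no overlap).
Priya starts before Lucia ends → Lucia and Priya overlap.
Overlapping pairs: Jonas & Lucia, Lucia & Priya, Marcus & Sana, Sana & Sofia — 4 in total.

4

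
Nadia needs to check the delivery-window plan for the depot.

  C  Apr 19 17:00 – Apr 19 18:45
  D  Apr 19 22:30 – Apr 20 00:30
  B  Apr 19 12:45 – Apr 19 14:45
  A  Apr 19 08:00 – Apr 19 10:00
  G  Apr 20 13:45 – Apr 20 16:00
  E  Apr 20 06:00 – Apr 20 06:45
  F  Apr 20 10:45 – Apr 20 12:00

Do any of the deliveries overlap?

Two intervals overlap when each starts before the other ends.
Sorted by start: A, B, C, D, E, F, G.
B starts after A ends, so A has no further overlaps.
C starts after B ends, so B has no further overlaps.
D starts after C ends, so C has no further overlaps.
E starts after D ends, so D has no further overlaps.
F starts after E ends, so E has no further overlaps.
G starts after F ends.
Every pair is clear; the schedule has no overlaps.

No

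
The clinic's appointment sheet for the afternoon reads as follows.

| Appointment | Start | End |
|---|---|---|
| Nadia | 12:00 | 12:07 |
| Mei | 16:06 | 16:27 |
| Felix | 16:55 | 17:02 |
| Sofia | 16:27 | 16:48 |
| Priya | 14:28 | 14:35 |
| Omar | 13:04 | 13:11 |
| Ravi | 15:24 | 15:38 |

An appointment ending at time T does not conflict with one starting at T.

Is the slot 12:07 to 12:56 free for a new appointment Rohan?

Yes — the slot is free

Nadia: ends 12:07 at or before Rohan starts 12:07 → clear.
Omar: starts 13:04 at or after Rohan ends 12:56 → clear.
Priya: starts 14:28 at or after Rohan ends 12:56 → clear.
Ravi: starts 15:24 at or after Rohan ends 12:56 → clear.
Mei: starts 16:06 at or after Rohan ends 12:56 → clear.
Sofia: starts 16:27 at or after Rohan ends 12:56 → clear.
Felix: starts 16:55 at or after Rohan ends 12:56 → clear.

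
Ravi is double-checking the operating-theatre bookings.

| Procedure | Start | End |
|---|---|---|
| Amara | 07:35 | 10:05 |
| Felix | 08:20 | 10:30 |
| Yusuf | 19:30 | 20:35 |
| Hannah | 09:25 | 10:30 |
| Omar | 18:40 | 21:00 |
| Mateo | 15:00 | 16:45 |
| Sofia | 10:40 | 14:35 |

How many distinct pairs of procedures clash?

4

Two intervals overlap when each starts before the other ends.
Sorted by start: Amara, Felix, Hannah, Sofia, Mateo, Omar, Yusuf.
Felix starts before Amara ends → Amara and Felix overlap.
Hannah starts before Amara ends → Amara and Hannah overlap.
Sofia starts after Amara ends — done with Amara.
Hannah starts before Felix ends → Felix and Hannah overlap.
Sofia starts after Felix ends — done with Felix.
Sofia starts after Hannah ends — done with Hannah.
Mateo starts after Sofia ends — done with Sofia.
Omar starts after Mateo ends — done with Mateo.
Yusuf starts before Omar ends → Omar and Yusuf overlap.
Overlapping pairs: Amara & Felix, Amara & Hannah, Felix & Hannah, Omar & Yusuf — 4 in total.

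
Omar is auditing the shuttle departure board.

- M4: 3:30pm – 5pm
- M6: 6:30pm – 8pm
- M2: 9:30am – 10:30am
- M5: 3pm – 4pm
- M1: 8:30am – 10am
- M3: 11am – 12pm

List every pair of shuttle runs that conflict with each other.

M1 & M2, M4 & M5

Sorted by start: M1, M2, M3, M5, M4, M6.
M2 starts before M1 ends → M1 and M2 overlap.
M3 starts after M1 ends — done with M1.
M3 starts after M2 ends — done with M2.
M5 starts after M3 ends — done with M3.
M4 starts before M5 ends → M5 and M4 overlap.
M6 starts after M5 ends.
M6 starts after M4 ends.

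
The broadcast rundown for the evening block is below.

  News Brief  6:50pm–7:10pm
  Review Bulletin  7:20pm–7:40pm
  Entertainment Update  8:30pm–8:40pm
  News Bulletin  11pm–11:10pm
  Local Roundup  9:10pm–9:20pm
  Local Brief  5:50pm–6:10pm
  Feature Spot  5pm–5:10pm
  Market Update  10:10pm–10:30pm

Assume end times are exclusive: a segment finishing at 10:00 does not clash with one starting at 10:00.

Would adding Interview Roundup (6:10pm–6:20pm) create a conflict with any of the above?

No — it doesn't clash with anything

Feature Spot: ends 5:10pm at or before Interview Roundup starts 6:10pm → clear.
Local Brief: ends 6:10pm at or before Interview Roundup starts 6:10pm → clear.
News Brief: starts 6:50pm at or after Interview Roundup ends 6:20pm → clear.
Review Bulletin: starts 7:20pm at or after Interview Roundup ends 6:20pm → clear.
Entertainment Update: starts 8:30pm at or after Interview Roundup ends 6:20pm → clear.
Local Roundup: starts 9:10pm at or after Interview Roundup ends 6:20pm → clear.
Market Update: starts 10:10pm at or after Interview Roundup ends 6:20pm → clear.
News Bulletin: starts 11pm at or after Interview Roundup ends 6:20pm → clear.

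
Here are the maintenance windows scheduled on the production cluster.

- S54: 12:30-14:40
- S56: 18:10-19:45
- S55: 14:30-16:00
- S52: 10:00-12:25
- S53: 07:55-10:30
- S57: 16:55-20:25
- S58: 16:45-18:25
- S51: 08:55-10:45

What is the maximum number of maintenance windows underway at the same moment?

Walk through starts and ends in time order (an end at T is processed before a start at T):
07:55 start S53 → 1
08:55 start S51 → 2
10:00 start S52 → 3
10:30 end S53 → 2
10:45 end S51 → 1
12:25 end S52 → 0
12:30 start S54 → 1
14:30 start S55 → 2
14:40 end S54 → 1
16:00 end S55 → 0
16:45 start S58 → 1
16:55 start S57 → 2
18:10 start S56 → 3
18:25 end S58 → 2
19:45 end S56 → 1
20:25 end S57 → 0
Peak is 3, at 10:00 (S51, S52, S53).

3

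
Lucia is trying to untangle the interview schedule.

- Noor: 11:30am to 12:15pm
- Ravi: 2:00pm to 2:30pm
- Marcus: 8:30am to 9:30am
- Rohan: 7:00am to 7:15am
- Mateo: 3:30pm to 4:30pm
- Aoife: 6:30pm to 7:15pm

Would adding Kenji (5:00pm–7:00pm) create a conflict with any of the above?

Rohan: ends 7:15am at or before Kenji starts 5:00pm → clear.
Marcus: ends 9:30am at or before Kenji starts 5:00pm → clear.
Noor: ends 12:15pm at or before Kenji starts 5:00pm → clear.
Ravi: ends 2:30pm at or before Kenji starts 5:00pm → clear.
Mateo: ends 4:30pm at or before Kenji starts 5:00pm → clear.
Aoife: starts 6:30pm before Kenji ends 7:00pm, and ends 7:15pm after Kenji starts 5:00pm → overlap.
Kenji overlaps Aoife.

Yes — it overlaps Aoife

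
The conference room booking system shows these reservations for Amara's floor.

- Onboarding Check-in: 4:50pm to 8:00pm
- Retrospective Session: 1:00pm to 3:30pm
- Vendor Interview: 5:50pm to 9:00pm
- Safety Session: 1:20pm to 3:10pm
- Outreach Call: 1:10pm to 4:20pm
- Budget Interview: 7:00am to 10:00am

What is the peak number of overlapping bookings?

Walk through starts and ends in time order (an end at T is processed before a start at T):
7:00am start Budget Interview → 1
10:00am end Budget Interview → 0
1:00pm start Retrospective Session → 1
1:10pm start Outreach Call → 2
1:20pm start Safety Session → 3
3:10pm end Safety Session → 2
3:30pm end Retrospective Session → 1
4:20pm end Outreach Call → 0
4:50pm start Onboarding Check-in → 1
5:50pm start Vendor Interview → 2
8:00pm end Onboarding Check-in → 1
9:00pm end Vendor Interview → 0
Peak is 3, at 1:20pm (Outreach Call, Retrospective Session, Safety Session).

3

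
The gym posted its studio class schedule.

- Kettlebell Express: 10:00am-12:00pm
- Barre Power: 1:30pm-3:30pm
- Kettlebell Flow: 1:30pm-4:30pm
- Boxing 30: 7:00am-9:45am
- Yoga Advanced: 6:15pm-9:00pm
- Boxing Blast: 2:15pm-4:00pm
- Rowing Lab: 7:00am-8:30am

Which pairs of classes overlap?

Sorted by start: Boxing 30, Rowing Lab, Kettlebell Express, Barre Power, Kettlebell Flow, Boxing Blast, Yoga Advanced.
Rowing Lab starts before Boxing 30 ends → Boxing 30 and Rowing Lab overlap.
Kettlebell Express starts after Boxing 30 ends, so Boxing 30 has no further overlaps.
Kettlebell Express starts after Rowing Lab ends, so Rowing Lab has no further overlaps.
Barre Power starts after Kettlebell Express ends, so Kettlebell Express has no further overlaps.
Kettlebell Flow starts before Barre Power ends → Barre Power and Kettlebell Flow overlap.
Boxing Blast starts before Barre Power ends → Barre Power and Boxing Blast overlap.
Yoga Advanced starts after Barre Power ends.
Boxing Blast starts before Kettlebell Flow ends → Kettlebell Flow and Boxing Blast overlap.
Yoga Advanced starts after Kettlebell Flow ends.
Yoga Advanced starts after Boxing Blast ends.

Barre Power & Boxing Blast, Barre Power & Kettlebell Flow, Boxing 30 & Rowing Lab, Boxing Blast & Kettlebell Flow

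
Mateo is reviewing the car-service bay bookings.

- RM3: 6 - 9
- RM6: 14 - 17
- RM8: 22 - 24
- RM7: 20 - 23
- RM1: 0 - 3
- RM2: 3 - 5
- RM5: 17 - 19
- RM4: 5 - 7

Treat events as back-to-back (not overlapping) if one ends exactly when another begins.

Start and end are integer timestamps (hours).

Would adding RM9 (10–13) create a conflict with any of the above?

RM1: ends 3 at or before RM9 starts 10 → clear.
RM2: ends 5 at or before RM9 starts 10 → clear.
RM4: ends 7 at or before RM9 starts 10 → clear.
RM3: ends 9 at or before RM9 starts 10 → clear.
RM6: starts 14 at or after RM9 ends 13 → clear.
RM5: starts 17 at or after RM9 ends 13 → clear.
RM7: starts 20 at or after RM9 ends 13 → clear.
RM8: starts 22 at or after RM9 ends 13 → clear.

No — it doesn't clash with anything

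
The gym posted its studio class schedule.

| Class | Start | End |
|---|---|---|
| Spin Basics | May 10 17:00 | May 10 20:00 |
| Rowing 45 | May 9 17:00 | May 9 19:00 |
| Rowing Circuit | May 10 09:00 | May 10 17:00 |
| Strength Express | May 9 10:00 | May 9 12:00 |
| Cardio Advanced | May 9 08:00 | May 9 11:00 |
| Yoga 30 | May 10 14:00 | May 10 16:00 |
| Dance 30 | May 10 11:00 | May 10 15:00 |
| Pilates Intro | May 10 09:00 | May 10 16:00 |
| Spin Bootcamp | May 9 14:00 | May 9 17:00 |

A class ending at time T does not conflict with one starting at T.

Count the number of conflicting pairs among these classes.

Check each pair: they overlap iff neither finishes before the other starts.
Sorted by start: Cardio Advanced, Strength Express, Spin Bootcamp, Rowing 45, Rowing Circuit, Pilates Intro, Dance 30, Yoga 30, Spin Basics.
Strength Express starts before Cardio Advanced ends → Cardio Advanced and Strength Express overlap.
Spin Bootcamp starts after Cardio Advanced ends — done with Cardio Advanced.
Spin Bootcamp starts after Strength Express ends — done with Strength Express.
Rowing 45 starts exactly when Spin Bootcamp ends (back-to-back, no overlap) — done with Spin Bootcamp.
Rowing Circuit starts after Rowing 45 ends — done with Rowing 45.
Pilates Intro starts before Rowing Circuit ends → Rowing Circuit and Pilates Intro overlap.
Dance 30 starts before Rowing Circuit ends → Rowing Circuit and Dance 30 overlap.
Yoga 30 starts before Rowing Circuit ends → Rowing Circuit and Yoga 30 overlap.
Spin Basics starts exactly when Rowing Circuit ends (back-to-back, no overlap).
Dance 30 starts before Pilates Intro ends → Pilates Intro and Dance 30 overlap.
Yoga 30 starts before Pilates Intro ends → Pilates Intro and Yoga 30 overlap.
Spin Basics starts after Pilates Intro ends.
Yoga 30 starts before Dance 30 ends → Dance 30 and Yoga 30 overlap.
Spin Basics starts after Dance 30 ends.
Spin Basics starts after Yoga 30 ends.
Overlapping pairs: Cardio Advanced & Strength Express, Dance 30 & Pilates Intro, Dance 30 & Rowing Circuit, Dance 30 & Yoga 30, Pilates Intro & Rowing Circuit, Pilates Intro & Yoga 30, Rowing Circuit & Yoga 30 — 7 in total.

7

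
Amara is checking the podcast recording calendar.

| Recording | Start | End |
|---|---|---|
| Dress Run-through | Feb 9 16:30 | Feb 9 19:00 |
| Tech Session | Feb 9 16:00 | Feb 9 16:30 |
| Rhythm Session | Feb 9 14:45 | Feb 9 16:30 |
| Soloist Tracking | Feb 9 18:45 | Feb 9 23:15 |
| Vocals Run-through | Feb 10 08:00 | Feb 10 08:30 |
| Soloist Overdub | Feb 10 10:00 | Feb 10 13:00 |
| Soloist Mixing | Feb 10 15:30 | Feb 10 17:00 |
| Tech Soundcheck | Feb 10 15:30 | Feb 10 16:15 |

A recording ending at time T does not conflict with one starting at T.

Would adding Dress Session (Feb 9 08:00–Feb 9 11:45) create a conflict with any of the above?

No — it doesn't clash with anything

Rhythm Session: starts Feb 9 14:45 at or after Dress Session ends Feb 9 11:45 → clear.
Tech Session: starts Feb 9 16:00 at or after Dress Session ends Feb 9 11:45 → clear.
Dress Run-through: starts Feb 9 16:30 at or after Dress Session ends Feb 9 11:45 → clear.
Soloist Tracking: starts Feb 9 18:45 at or after Dress Session ends Feb 9 11:45 → clear.
Vocals Run-through: starts Feb 10 08:00 at or after Dress Session ends Feb 9 11:45 → clear.
Soloist Overdub: starts Feb 10 10:00 at or after Dress Session ends Feb 9 11:45 → clear.
Soloist Mixing: starts Feb 10 15:30 at or after Dress Session ends Feb 9 11:45 → clear.
Tech Soundcheck: starts Feb 10 15:30 at or after Dress Session ends Feb 9 11:45 → clear.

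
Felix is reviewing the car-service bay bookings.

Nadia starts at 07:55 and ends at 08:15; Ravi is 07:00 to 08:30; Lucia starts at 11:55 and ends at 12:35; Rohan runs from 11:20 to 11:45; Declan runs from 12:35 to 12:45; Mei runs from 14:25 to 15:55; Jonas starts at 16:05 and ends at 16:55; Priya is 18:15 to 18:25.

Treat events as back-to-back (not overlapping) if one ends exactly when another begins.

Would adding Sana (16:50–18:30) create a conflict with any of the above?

Yes — it overlaps Jonas, Priya

Ravi: ends 08:30 at or before Sana starts 16:50 → clear.
Nadia: ends 08:15 at or before Sana starts 16:50 → clear.
Rohan: ends 11:45 at or before Sana starts 16:50 → clear.
Lucia: ends 12:35 at or before Sana starts 16:50 → clear.
Declan: ends 12:45 at or before Sana starts 16:50 → clear.
Mei: ends 15:55 at or before Sana starts 16:50 → clear.
Jonas: starts 16:05 before Sana ends 18:30, and ends 16:55 after Sana starts 16:50 → overlap.
Priya: starts 18:15 before Sana ends 18:30, and ends 18:25 after Sana starts 16:50 → overlap.
Sana overlaps Jonas, Priya.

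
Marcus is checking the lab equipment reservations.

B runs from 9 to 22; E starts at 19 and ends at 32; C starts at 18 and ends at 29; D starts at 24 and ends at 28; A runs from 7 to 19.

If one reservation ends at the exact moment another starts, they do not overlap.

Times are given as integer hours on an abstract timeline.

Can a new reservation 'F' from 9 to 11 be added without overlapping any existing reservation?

No — it overlaps A, B

A: starts 7 before F ends 11, and ends 19 after F starts 9 → overlap.
B: starts 9 before F ends 11, and ends 22 after F starts 9 → overlap.
C: starts 18 at or after F ends 11 → clear.
E: starts 19 at or after F ends 11 → clear.
D: starts 24 at or after F ends 11 → clear.
F overlaps A, B.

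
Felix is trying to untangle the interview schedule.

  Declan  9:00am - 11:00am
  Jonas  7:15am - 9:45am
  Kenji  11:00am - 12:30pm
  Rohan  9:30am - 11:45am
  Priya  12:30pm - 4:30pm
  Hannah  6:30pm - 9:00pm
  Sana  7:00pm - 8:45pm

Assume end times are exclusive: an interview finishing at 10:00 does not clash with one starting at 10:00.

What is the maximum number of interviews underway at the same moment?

Sort all start/end points and keep a running count:
7:15am start Jonas → 1
9:00am start Declan → 2
9:30am start Rohan → 3
9:45am end Jonas → 2
11:00am end Declan → 1
11:00am start Kenji → 2
11:45am end Rohan → 1
12:30pm end Kenji → 0
12:30pm start Priya → 1
4:30pm end Priya → 0
6:30pm start Hannah → 1
7:00pm start Sana → 2
8:45pm end Sana → 1
9:00pm end Hannah → 0
Peak is 3, at 9:30am (Declan, Jonas, Rohan).

3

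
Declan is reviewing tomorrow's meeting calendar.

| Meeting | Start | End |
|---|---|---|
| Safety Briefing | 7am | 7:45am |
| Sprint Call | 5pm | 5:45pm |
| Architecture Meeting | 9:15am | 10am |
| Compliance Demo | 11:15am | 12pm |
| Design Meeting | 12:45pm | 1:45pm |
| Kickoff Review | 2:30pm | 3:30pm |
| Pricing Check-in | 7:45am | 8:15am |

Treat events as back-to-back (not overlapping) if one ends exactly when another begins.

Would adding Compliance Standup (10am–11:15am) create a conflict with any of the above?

No — it doesn't clash with anything

Safety Briefing: ends 7:45am at or before Compliance Standup starts 10am → clear.
Pricing Check-in: ends 8:15am at or before Compliance Standup starts 10am → clear.
Architecture Meeting: ends 10am at or before Compliance Standup starts 10am → clear.
Compliance Demo: starts 11:15am at or after Compliance Standup ends 11:15am → clear.
Design Meeting: starts 12:45pm at or after Compliance Standup ends 11:15am → clear.
Kickoff Review: starts 2:30pm at or after Compliance Standup ends 11:15am → clear.
Sprint Call: starts 5pm at or after Compliance Standup ends 11:15am → clear.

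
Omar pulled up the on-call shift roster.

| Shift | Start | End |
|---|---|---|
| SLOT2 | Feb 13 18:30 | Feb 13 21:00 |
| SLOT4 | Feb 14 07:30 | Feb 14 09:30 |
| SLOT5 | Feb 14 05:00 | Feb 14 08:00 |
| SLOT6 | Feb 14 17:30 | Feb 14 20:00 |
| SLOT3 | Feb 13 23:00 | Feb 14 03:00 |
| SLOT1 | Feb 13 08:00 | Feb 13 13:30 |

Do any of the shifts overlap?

Yes

Sorted by start: SLOT1, SLOT2, SLOT3, SLOT5, SLOT4, SLOT6.
SLOT2 starts after SLOT1 ends, so nothing later overlaps SLOT1 either.
SLOT3 starts after SLOT2 ends, so nothing later overlaps SLOT2 either.
SLOT5 starts after SLOT3 ends, so nothing later overlaps SLOT3 either.
SLOT4 starts before SLOT5 ends → SLOT5 and SLOT4 overlap.
That's a conflict, so the schedule is not conflict-free.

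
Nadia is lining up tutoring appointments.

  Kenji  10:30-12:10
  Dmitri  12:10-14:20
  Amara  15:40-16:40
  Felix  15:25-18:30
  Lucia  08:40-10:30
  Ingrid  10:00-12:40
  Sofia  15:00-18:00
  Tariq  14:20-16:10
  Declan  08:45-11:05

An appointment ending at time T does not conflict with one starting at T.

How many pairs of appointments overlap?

12

Sorted by start: Lucia, Declan, Ingrid, Kenji, Dmitri, Tariq, Sofia, Felix, Amara.
Declan starts before Lucia ends → Lucia and Declan overlap.
Ingrid starts before Lucia ends → Lucia and Ingrid overlap.
Kenji starts exactly when Lucia ends (back-to-back, no overlap) — done with Lucia.
Ingrid starts before Declan ends → Declan and Ingrid overlap.
Kenji starts before Declan ends → Declan and Kenji overlap.
Dmitri starts after Declan ends — done with Declan.
Kenji starts before Ingrid ends → Ingrid and Kenji overlap.
Dmitri starts before Ingrid ends → Ingrid and Dmitri overlap.
Tariq starts after Ingrid ends — done with Ingrid.
Dmitri starts exactly when Kenji ends (back-to-back, no overlap) — done with Kenji.
Tariq starts exactly when Dmitri ends (back-to-back, no overlap) — done with Dmitri.
Sofia starts before Tariq ends → Tariq and Sofia overlap.
Felix starts before Tariq ends → Tariq and Felix overlap.
Amara starts before Tariq ends → Tariq and Amara overlap.
Felix starts before Sofia ends → Sofia and Felix overlap.
Amara starts before Sofia ends → Sofia and Amara overlap.
Amara starts before Felix ends → Felix and Amara overlap.
Overlapping pairs: Amara & Felix, Amara & Sofia, Amara & Tariq, Declan & Ingrid, Declan & Kenji, Declan & Lucia, Dmitri & Ingrid, Felix & Sofia, Felix & Tariq, Ingrid & Kenji, Ingrid & Lucia, Sofia & Tariq — 12 in total.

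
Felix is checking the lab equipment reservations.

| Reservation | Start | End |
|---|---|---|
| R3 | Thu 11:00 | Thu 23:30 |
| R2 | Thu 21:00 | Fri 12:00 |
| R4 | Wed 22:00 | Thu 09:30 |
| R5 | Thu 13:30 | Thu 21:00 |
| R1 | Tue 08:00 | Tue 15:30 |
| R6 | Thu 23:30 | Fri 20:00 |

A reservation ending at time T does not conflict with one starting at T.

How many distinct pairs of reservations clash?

3

Two intervals overlap when each starts before the other ends.
Sorted by start: R1, R4, R3, R5, R2, R6.
R4 starts after R1 ends — done with R1.
R3 starts after R4 ends — done with R4.
R5 starts before R3 ends → R3 and R5 overlap.
R2 starts before R3 ends → R3 and R2 overlap.
R6 starts exactly when R3 ends (back-to-back, no overlap).
R2 starts exactly when R5 ends (back-to-back, no overlap) — done with R5.
R6 starts before R2 ends → R2 and R6 overlap.
Overlapping pairs: R2 & R3, R2 & R6, R3 & R5 — 3 in total.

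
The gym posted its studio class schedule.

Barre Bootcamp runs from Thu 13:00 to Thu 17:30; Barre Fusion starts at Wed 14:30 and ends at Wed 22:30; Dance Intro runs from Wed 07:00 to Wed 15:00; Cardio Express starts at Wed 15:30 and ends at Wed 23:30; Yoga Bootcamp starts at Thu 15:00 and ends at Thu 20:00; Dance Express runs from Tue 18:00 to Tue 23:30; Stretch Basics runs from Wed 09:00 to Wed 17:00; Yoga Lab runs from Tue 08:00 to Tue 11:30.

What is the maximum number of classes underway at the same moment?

Sweep the timeline, counting +1 at each start and −1 at each end (ends before starts at a tie):
Tue 08:00 start Yoga Lab → 1
Tue 11:30 end Yoga Lab → 0
Tue 18:00 start Dance Express → 1
Tue 23:30 end Dance Express → 0
Wed 07:00 start Dance Intro → 1
Wed 09:00 start Stretch Basics → 2
Wed 14:30 start Barre Fusion → 3
Wed 15:00 end Dance Intro → 2
Wed 15:30 start Cardio Express → 3
Wed 17:00 end Stretch Basics → 2
Wed 22:30 end Barre Fusion → 1
Wed 23:30 end Cardio Express → 0
Thu 13:00 start Barre Bootcamp → 1
Thu 15:00 start Yoga Bootcamp → 2
Thu 17:30 end Barre Bootcamp → 1
Thu 20:00 end Yoga Bootcamp → 0
Peak is 3, at Wed 14:30 (Barre Fusion, Dance Intro, Stretch Basics).

3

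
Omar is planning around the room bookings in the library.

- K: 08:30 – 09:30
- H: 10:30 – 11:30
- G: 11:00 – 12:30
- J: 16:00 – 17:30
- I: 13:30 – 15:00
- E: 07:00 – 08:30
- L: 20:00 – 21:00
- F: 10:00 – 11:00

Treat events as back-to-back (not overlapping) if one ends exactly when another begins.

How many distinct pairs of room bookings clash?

2

Sorted by start: E, K, F, H, G, I, J, L.
K starts exactly when E ends (back-to-back, no overlap), so E has no further overlaps.
F starts after K ends, so K has no further overlaps.
H starts before F ends → F and H overlap.
G starts exactly when F ends (back-to-back, no overlap), so F has no further overlaps.
G starts before H ends → H and G overlap.
I starts after H ends, so H has no further overlaps.
I starts after G ends, so G has no further overlaps.
J starts after I ends, so I has no further overlaps.
L starts after J ends.
Overlapping pairs: F & H, G & H — 2 in total.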